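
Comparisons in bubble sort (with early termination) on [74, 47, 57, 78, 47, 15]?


Algorithm: bubble sort (with early termination)
Input: [74, 47, 57, 78, 47, 15]
Sorted: [15, 47, 47, 57, 74, 78]

15


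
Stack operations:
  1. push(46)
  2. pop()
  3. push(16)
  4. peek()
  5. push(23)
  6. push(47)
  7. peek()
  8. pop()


push(46) -> [46]
pop()->46, []
push(16) -> [16]
peek()->16
push(23) -> [16, 23]
push(47) -> [16, 23, 47]
peek()->47
pop()->47, [16, 23]

Final stack: [16, 23]


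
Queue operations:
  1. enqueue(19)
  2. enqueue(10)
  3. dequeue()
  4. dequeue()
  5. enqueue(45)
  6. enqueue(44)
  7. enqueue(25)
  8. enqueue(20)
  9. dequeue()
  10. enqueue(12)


enqueue(19) -> [19]
enqueue(10) -> [19, 10]
dequeue()->19, [10]
dequeue()->10, []
enqueue(45) -> [45]
enqueue(44) -> [45, 44]
enqueue(25) -> [45, 44, 25]
enqueue(20) -> [45, 44, 25, 20]
dequeue()->45, [44, 25, 20]
enqueue(12) -> [44, 25, 20, 12]

Final queue: [44, 25, 20, 12]


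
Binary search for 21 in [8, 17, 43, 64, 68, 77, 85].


Step 1: lo=0, hi=6, mid=3, val=64
Step 2: lo=0, hi=2, mid=1, val=17
Step 3: lo=2, hi=2, mid=2, val=43

Not found


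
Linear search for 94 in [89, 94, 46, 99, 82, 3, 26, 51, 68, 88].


i=0: 89!=94
i=1: 94==94 found!

Found at 1, 2 comps


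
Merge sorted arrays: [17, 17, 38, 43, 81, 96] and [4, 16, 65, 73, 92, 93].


Take 4 from B
Take 16 from B
Take 17 from A
Take 17 from A
Take 38 from A
Take 43 from A
Take 65 from B
Take 73 from B
Take 81 from A
Take 92 from B
Take 93 from B

Merged: [4, 16, 17, 17, 38, 43, 65, 73, 81, 92, 93, 96]


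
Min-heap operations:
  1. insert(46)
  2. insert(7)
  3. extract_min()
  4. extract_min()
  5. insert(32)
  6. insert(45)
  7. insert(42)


insert(46) -> [46]
insert(7) -> [7, 46]
extract_min()->7, [46]
extract_min()->46, []
insert(32) -> [32]
insert(45) -> [32, 45]
insert(42) -> [32, 45, 42]

Final heap: [32, 45, 42]


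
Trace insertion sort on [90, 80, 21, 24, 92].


Initial: [90, 80, 21, 24, 92]
Insert 80: [80, 90, 21, 24, 92]
Insert 21: [21, 80, 90, 24, 92]
Insert 24: [21, 24, 80, 90, 92]
Insert 92: [21, 24, 80, 90, 92]

Sorted: [21, 24, 80, 90, 92]


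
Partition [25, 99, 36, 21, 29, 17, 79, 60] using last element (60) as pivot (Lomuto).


Pivot: 60
  25 <= 60: advance i (no swap)
  36 <= 60: swap -> [25, 36, 99, 21, 29, 17, 79, 60]
  21 <= 60: swap -> [25, 36, 21, 99, 29, 17, 79, 60]
  29 <= 60: swap -> [25, 36, 21, 29, 99, 17, 79, 60]
  17 <= 60: swap -> [25, 36, 21, 29, 17, 99, 79, 60]
Place pivot at 5: [25, 36, 21, 29, 17, 60, 79, 99]

Partitioned: [25, 36, 21, 29, 17, 60, 79, 99]


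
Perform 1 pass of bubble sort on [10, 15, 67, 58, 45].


Initial: [10, 15, 67, 58, 45]
Pass 1: [10, 15, 58, 45, 67] (2 swaps)

After 1 pass: [10, 15, 58, 45, 67]


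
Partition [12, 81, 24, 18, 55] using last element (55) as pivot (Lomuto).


Pivot: 55
  12 <= 55: advance i (no swap)
  24 <= 55: swap -> [12, 24, 81, 18, 55]
  18 <= 55: swap -> [12, 24, 18, 81, 55]
Place pivot at 3: [12, 24, 18, 55, 81]

Partitioned: [12, 24, 18, 55, 81]


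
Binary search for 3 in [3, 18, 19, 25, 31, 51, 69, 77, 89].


Step 1: lo=0, hi=8, mid=4, val=31
Step 2: lo=0, hi=3, mid=1, val=18
Step 3: lo=0, hi=0, mid=0, val=3

Found at index 0


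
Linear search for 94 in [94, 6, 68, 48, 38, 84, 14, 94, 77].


i=0: 94==94 found!

Found at 0, 1 comps


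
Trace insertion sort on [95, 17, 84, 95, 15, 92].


Initial: [95, 17, 84, 95, 15, 92]
Insert 17: [17, 95, 84, 95, 15, 92]
Insert 84: [17, 84, 95, 95, 15, 92]
Insert 95: [17, 84, 95, 95, 15, 92]
Insert 15: [15, 17, 84, 95, 95, 92]
Insert 92: [15, 17, 84, 92, 95, 95]

Sorted: [15, 17, 84, 92, 95, 95]


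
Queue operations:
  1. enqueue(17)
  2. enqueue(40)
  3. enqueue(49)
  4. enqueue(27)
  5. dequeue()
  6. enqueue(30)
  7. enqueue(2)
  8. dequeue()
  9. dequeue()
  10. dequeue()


enqueue(17) -> [17]
enqueue(40) -> [17, 40]
enqueue(49) -> [17, 40, 49]
enqueue(27) -> [17, 40, 49, 27]
dequeue()->17, [40, 49, 27]
enqueue(30) -> [40, 49, 27, 30]
enqueue(2) -> [40, 49, 27, 30, 2]
dequeue()->40, [49, 27, 30, 2]
dequeue()->49, [27, 30, 2]
dequeue()->27, [30, 2]

Final queue: [30, 2]


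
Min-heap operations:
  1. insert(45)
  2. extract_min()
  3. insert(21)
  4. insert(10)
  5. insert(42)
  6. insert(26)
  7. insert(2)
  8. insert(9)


insert(45) -> [45]
extract_min()->45, []
insert(21) -> [21]
insert(10) -> [10, 21]
insert(42) -> [10, 21, 42]
insert(26) -> [10, 21, 42, 26]
insert(2) -> [2, 10, 42, 26, 21]
insert(9) -> [2, 10, 9, 26, 21, 42]

Final heap: [2, 10, 9, 26, 21, 42]


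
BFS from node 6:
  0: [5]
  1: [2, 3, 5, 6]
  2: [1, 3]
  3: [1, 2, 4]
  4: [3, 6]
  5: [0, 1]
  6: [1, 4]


Visit 6, enqueue [1, 4]
Visit 1, enqueue [2, 3, 5]
Visit 4, enqueue []
Visit 2, enqueue []
Visit 3, enqueue []
Visit 5, enqueue [0]
Visit 0, enqueue []

BFS order: [6, 1, 4, 2, 3, 5, 0]


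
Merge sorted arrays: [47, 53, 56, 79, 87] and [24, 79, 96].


Take 24 from B
Take 47 from A
Take 53 from A
Take 56 from A
Take 79 from A
Take 79 from B
Take 87 from A

Merged: [24, 47, 53, 56, 79, 79, 87, 96]


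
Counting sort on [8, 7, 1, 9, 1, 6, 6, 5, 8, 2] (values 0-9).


Input: [8, 7, 1, 9, 1, 6, 6, 5, 8, 2]
Counts: [0, 2, 1, 0, 0, 1, 2, 1, 2, 1]

Sorted: [1, 1, 2, 5, 6, 6, 7, 8, 8, 9]


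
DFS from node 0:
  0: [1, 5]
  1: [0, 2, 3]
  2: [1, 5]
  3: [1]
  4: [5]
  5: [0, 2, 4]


Visit 0, push [5, 1]
Visit 1, push [3, 2]
Visit 2, push [5]
Visit 5, push [4]
Visit 4, push []
Visit 3, push []

DFS order: [0, 1, 2, 5, 4, 3]


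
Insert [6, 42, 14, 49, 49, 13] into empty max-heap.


Insert 6: [6]
Insert 42: [42, 6]
Insert 14: [42, 6, 14]
Insert 49: [49, 42, 14, 6]
Insert 49: [49, 49, 14, 6, 42]
Insert 13: [49, 49, 14, 6, 42, 13]

Final heap: [49, 49, 14, 6, 42, 13]


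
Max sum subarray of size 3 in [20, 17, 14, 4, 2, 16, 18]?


[0:3]: 51
[1:4]: 35
[2:5]: 20
[3:6]: 22
[4:7]: 36

Max: 51 at [0:3]


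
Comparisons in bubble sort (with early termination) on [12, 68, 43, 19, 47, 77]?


Algorithm: bubble sort (with early termination)
Input: [12, 68, 43, 19, 47, 77]
Sorted: [12, 19, 43, 47, 68, 77]

12


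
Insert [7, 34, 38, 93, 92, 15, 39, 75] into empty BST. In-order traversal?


Insert 7: root
Insert 34: R from 7
Insert 38: R from 7 -> R from 34
Insert 93: R from 7 -> R from 34 -> R from 38
Insert 92: R from 7 -> R from 34 -> R from 38 -> L from 93
Insert 15: R from 7 -> L from 34
Insert 39: R from 7 -> R from 34 -> R from 38 -> L from 93 -> L from 92
Insert 75: R from 7 -> R from 34 -> R from 38 -> L from 93 -> L from 92 -> R from 39

In-order: [7, 15, 34, 38, 39, 75, 92, 93]


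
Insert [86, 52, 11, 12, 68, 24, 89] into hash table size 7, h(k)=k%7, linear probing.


Insert 86: h=2 -> slot 2
Insert 52: h=3 -> slot 3
Insert 11: h=4 -> slot 4
Insert 12: h=5 -> slot 5
Insert 68: h=5, 1 probes -> slot 6
Insert 24: h=3, 4 probes -> slot 0
Insert 89: h=5, 3 probes -> slot 1

Table: [24, 89, 86, 52, 11, 12, 68]


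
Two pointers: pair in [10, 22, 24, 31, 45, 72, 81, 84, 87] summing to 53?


lo=0(10)+hi=8(87)=97
lo=0(10)+hi=7(84)=94
lo=0(10)+hi=6(81)=91
lo=0(10)+hi=5(72)=82
lo=0(10)+hi=4(45)=55
lo=0(10)+hi=3(31)=41
lo=1(22)+hi=3(31)=53

Yes: 22+31=53


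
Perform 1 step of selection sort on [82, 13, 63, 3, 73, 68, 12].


Initial: [82, 13, 63, 3, 73, 68, 12]
Step 1: min=3 at 3
  Swap: [3, 13, 63, 82, 73, 68, 12]

After 1 step: [3, 13, 63, 82, 73, 68, 12]


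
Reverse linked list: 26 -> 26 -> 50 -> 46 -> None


Step 1: curr=26, set curr.next=prev(None) | reversed so far: 26
Step 2: curr=26, set curr.next=prev(26) | reversed so far: 26 -> 26
Step 3: curr=50, set curr.next=prev(26) | reversed so far: 50 -> 26 -> 26
Step 4: curr=46, set curr.next=prev(50) | reversed so far: 46 -> 50 -> 26 -> 26

46 -> 50 -> 26 -> 26 -> None


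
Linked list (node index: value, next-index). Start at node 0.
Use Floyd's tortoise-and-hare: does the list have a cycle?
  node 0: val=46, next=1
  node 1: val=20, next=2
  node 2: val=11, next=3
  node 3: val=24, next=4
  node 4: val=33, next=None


Floyd's tortoise (slow, +1) and hare (fast, +2):
  init: slow=0, fast=0
  step 1: slow=1, fast=2
  step 2: slow=2, fast=4
  step 3: fast -> None, no cycle

Cycle: no


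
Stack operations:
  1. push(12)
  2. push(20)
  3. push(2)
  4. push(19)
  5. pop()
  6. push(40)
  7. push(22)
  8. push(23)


push(12) -> [12]
push(20) -> [12, 20]
push(2) -> [12, 20, 2]
push(19) -> [12, 20, 2, 19]
pop()->19, [12, 20, 2]
push(40) -> [12, 20, 2, 40]
push(22) -> [12, 20, 2, 40, 22]
push(23) -> [12, 20, 2, 40, 22, 23]

Final stack: [12, 20, 2, 40, 22, 23]


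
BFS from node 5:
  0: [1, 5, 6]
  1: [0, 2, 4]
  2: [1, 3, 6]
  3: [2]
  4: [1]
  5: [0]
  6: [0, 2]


Visit 5, enqueue [0]
Visit 0, enqueue [1, 6]
Visit 1, enqueue [2, 4]
Visit 6, enqueue []
Visit 2, enqueue [3]
Visit 4, enqueue []
Visit 3, enqueue []

BFS order: [5, 0, 1, 6, 2, 4, 3]


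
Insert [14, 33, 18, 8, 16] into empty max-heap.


Insert 14: [14]
Insert 33: [33, 14]
Insert 18: [33, 14, 18]
Insert 8: [33, 14, 18, 8]
Insert 16: [33, 16, 18, 8, 14]

Final heap: [33, 16, 18, 8, 14]


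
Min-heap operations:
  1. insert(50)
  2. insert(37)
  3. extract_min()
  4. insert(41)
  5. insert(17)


insert(50) -> [50]
insert(37) -> [37, 50]
extract_min()->37, [50]
insert(41) -> [41, 50]
insert(17) -> [17, 50, 41]

Final heap: [17, 50, 41]


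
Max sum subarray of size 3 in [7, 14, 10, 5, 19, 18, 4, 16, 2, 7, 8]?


[0:3]: 31
[1:4]: 29
[2:5]: 34
[3:6]: 42
[4:7]: 41
[5:8]: 38
[6:9]: 22
[7:10]: 25
[8:11]: 17

Max: 42 at [3:6]


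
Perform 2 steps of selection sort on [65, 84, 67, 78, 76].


Initial: [65, 84, 67, 78, 76]
Step 1: min=65 at 0
  Swap: [65, 84, 67, 78, 76]
Step 2: min=67 at 2
  Swap: [65, 67, 84, 78, 76]

After 2 steps: [65, 67, 84, 78, 76]


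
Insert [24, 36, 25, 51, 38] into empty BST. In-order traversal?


Insert 24: root
Insert 36: R from 24
Insert 25: R from 24 -> L from 36
Insert 51: R from 24 -> R from 36
Insert 38: R from 24 -> R from 36 -> L from 51

In-order: [24, 25, 36, 38, 51]


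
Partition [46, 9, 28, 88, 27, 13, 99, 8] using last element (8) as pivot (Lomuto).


Pivot: 8
Place pivot at 0: [8, 9, 28, 88, 27, 13, 99, 46]

Partitioned: [8, 9, 28, 88, 27, 13, 99, 46]


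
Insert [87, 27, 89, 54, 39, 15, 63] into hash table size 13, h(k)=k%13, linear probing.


Insert 87: h=9 -> slot 9
Insert 27: h=1 -> slot 1
Insert 89: h=11 -> slot 11
Insert 54: h=2 -> slot 2
Insert 39: h=0 -> slot 0
Insert 15: h=2, 1 probes -> slot 3
Insert 63: h=11, 1 probes -> slot 12

Table: [39, 27, 54, 15, None, None, None, None, None, 87, None, 89, 63]


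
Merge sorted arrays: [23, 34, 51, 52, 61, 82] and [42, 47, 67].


Take 23 from A
Take 34 from A
Take 42 from B
Take 47 from B
Take 51 from A
Take 52 from A
Take 61 from A
Take 67 from B

Merged: [23, 34, 42, 47, 51, 52, 61, 67, 82]


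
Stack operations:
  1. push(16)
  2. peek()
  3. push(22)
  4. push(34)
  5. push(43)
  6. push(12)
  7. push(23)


push(16) -> [16]
peek()->16
push(22) -> [16, 22]
push(34) -> [16, 22, 34]
push(43) -> [16, 22, 34, 43]
push(12) -> [16, 22, 34, 43, 12]
push(23) -> [16, 22, 34, 43, 12, 23]

Final stack: [16, 22, 34, 43, 12, 23]


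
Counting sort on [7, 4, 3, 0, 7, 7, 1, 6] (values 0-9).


Input: [7, 4, 3, 0, 7, 7, 1, 6]
Counts: [1, 1, 0, 1, 1, 0, 1, 3, 0, 0]

Sorted: [0, 1, 3, 4, 6, 7, 7, 7]


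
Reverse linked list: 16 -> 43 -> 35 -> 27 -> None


Step 1: curr=16, set curr.next=prev(None) | reversed so far: 16
Step 2: curr=43, set curr.next=prev(16) | reversed so far: 43 -> 16
Step 3: curr=35, set curr.next=prev(43) | reversed so far: 35 -> 43 -> 16
Step 4: curr=27, set curr.next=prev(35) | reversed so far: 27 -> 35 -> 43 -> 16

27 -> 35 -> 43 -> 16 -> None


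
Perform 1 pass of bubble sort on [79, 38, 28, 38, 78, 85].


Initial: [79, 38, 28, 38, 78, 85]
Pass 1: [38, 28, 38, 78, 79, 85] (4 swaps)

After 1 pass: [38, 28, 38, 78, 79, 85]


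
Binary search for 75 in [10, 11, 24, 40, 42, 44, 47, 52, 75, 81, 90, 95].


Step 1: lo=0, hi=11, mid=5, val=44
Step 2: lo=6, hi=11, mid=8, val=75

Found at index 8


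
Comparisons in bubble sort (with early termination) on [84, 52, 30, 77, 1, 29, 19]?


Algorithm: bubble sort (with early termination)
Input: [84, 52, 30, 77, 1, 29, 19]
Sorted: [1, 19, 29, 30, 52, 77, 84]

21


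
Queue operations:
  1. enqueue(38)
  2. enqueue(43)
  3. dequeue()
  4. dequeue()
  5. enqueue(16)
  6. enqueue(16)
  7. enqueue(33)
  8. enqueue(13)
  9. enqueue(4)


enqueue(38) -> [38]
enqueue(43) -> [38, 43]
dequeue()->38, [43]
dequeue()->43, []
enqueue(16) -> [16]
enqueue(16) -> [16, 16]
enqueue(33) -> [16, 16, 33]
enqueue(13) -> [16, 16, 33, 13]
enqueue(4) -> [16, 16, 33, 13, 4]

Final queue: [16, 16, 33, 13, 4]


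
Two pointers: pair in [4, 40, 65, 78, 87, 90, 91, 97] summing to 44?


lo=0(4)+hi=7(97)=101
lo=0(4)+hi=6(91)=95
lo=0(4)+hi=5(90)=94
lo=0(4)+hi=4(87)=91
lo=0(4)+hi=3(78)=82
lo=0(4)+hi=2(65)=69
lo=0(4)+hi=1(40)=44

Yes: 4+40=44


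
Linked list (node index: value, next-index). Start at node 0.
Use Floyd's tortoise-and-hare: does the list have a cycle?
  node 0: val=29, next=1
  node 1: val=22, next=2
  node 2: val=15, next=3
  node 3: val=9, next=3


Floyd's tortoise (slow, +1) and hare (fast, +2):
  init: slow=0, fast=0
  step 1: slow=1, fast=2
  step 2: slow=2, fast=3
  step 3: slow=3, fast=3
  slow == fast at node 3: cycle detected

Cycle: yes


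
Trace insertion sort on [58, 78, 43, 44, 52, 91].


Initial: [58, 78, 43, 44, 52, 91]
Insert 78: [58, 78, 43, 44, 52, 91]
Insert 43: [43, 58, 78, 44, 52, 91]
Insert 44: [43, 44, 58, 78, 52, 91]
Insert 52: [43, 44, 52, 58, 78, 91]
Insert 91: [43, 44, 52, 58, 78, 91]

Sorted: [43, 44, 52, 58, 78, 91]


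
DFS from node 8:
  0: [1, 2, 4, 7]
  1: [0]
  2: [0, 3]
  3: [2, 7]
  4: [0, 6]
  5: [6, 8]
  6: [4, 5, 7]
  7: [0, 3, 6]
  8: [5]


Visit 8, push [5]
Visit 5, push [6]
Visit 6, push [7, 4]
Visit 4, push [0]
Visit 0, push [7, 2, 1]
Visit 1, push []
Visit 2, push [3]
Visit 3, push [7]
Visit 7, push []

DFS order: [8, 5, 6, 4, 0, 1, 2, 3, 7]


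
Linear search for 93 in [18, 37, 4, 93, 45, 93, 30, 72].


i=0: 18!=93
i=1: 37!=93
i=2: 4!=93
i=3: 93==93 found!

Found at 3, 4 comps


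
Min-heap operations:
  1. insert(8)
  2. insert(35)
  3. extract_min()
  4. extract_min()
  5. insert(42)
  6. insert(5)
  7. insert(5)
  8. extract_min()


insert(8) -> [8]
insert(35) -> [8, 35]
extract_min()->8, [35]
extract_min()->35, []
insert(42) -> [42]
insert(5) -> [5, 42]
insert(5) -> [5, 42, 5]
extract_min()->5, [5, 42]

Final heap: [5, 42]


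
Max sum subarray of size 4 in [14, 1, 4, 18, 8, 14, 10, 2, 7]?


[0:4]: 37
[1:5]: 31
[2:6]: 44
[3:7]: 50
[4:8]: 34
[5:9]: 33

Max: 50 at [3:7]


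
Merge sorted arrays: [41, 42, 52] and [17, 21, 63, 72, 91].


Take 17 from B
Take 21 from B
Take 41 from A
Take 42 from A
Take 52 from A

Merged: [17, 21, 41, 42, 52, 63, 72, 91]


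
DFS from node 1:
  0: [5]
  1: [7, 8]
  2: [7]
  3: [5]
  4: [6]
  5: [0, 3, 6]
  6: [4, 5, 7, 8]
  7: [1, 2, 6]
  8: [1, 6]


Visit 1, push [8, 7]
Visit 7, push [6, 2]
Visit 2, push []
Visit 6, push [8, 5, 4]
Visit 4, push []
Visit 5, push [3, 0]
Visit 0, push []
Visit 3, push []
Visit 8, push []

DFS order: [1, 7, 2, 6, 4, 5, 0, 3, 8]


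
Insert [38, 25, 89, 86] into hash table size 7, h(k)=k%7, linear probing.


Insert 38: h=3 -> slot 3
Insert 25: h=4 -> slot 4
Insert 89: h=5 -> slot 5
Insert 86: h=2 -> slot 2

Table: [None, None, 86, 38, 25, 89, None]


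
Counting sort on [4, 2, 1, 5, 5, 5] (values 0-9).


Input: [4, 2, 1, 5, 5, 5]
Counts: [0, 1, 1, 0, 1, 3, 0, 0, 0, 0]

Sorted: [1, 2, 4, 5, 5, 5]


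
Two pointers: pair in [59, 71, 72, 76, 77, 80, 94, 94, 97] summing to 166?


lo=0(59)+hi=8(97)=156
lo=1(71)+hi=8(97)=168
lo=1(71)+hi=7(94)=165
lo=2(72)+hi=7(94)=166

Yes: 72+94=166


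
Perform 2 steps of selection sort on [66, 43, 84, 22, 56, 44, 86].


Initial: [66, 43, 84, 22, 56, 44, 86]
Step 1: min=22 at 3
  Swap: [22, 43, 84, 66, 56, 44, 86]
Step 2: min=43 at 1
  Swap: [22, 43, 84, 66, 56, 44, 86]

After 2 steps: [22, 43, 84, 66, 56, 44, 86]


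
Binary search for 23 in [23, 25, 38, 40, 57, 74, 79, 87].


Step 1: lo=0, hi=7, mid=3, val=40
Step 2: lo=0, hi=2, mid=1, val=25
Step 3: lo=0, hi=0, mid=0, val=23

Found at index 0


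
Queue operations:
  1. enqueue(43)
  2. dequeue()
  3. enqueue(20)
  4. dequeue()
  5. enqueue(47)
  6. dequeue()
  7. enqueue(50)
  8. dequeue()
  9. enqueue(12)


enqueue(43) -> [43]
dequeue()->43, []
enqueue(20) -> [20]
dequeue()->20, []
enqueue(47) -> [47]
dequeue()->47, []
enqueue(50) -> [50]
dequeue()->50, []
enqueue(12) -> [12]

Final queue: [12]


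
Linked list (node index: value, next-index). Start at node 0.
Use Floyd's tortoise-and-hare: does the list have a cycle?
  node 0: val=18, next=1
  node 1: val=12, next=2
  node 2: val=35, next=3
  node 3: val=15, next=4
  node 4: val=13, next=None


Floyd's tortoise (slow, +1) and hare (fast, +2):
  init: slow=0, fast=0
  step 1: slow=1, fast=2
  step 2: slow=2, fast=4
  step 3: fast -> None, no cycle

Cycle: no


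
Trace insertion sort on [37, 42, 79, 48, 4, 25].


Initial: [37, 42, 79, 48, 4, 25]
Insert 42: [37, 42, 79, 48, 4, 25]
Insert 79: [37, 42, 79, 48, 4, 25]
Insert 48: [37, 42, 48, 79, 4, 25]
Insert 4: [4, 37, 42, 48, 79, 25]
Insert 25: [4, 25, 37, 42, 48, 79]

Sorted: [4, 25, 37, 42, 48, 79]


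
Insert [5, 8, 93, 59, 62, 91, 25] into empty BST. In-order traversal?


Insert 5: root
Insert 8: R from 5
Insert 93: R from 5 -> R from 8
Insert 59: R from 5 -> R from 8 -> L from 93
Insert 62: R from 5 -> R from 8 -> L from 93 -> R from 59
Insert 91: R from 5 -> R from 8 -> L from 93 -> R from 59 -> R from 62
Insert 25: R from 5 -> R from 8 -> L from 93 -> L from 59

In-order: [5, 8, 25, 59, 62, 91, 93]


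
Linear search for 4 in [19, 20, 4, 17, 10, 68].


i=0: 19!=4
i=1: 20!=4
i=2: 4==4 found!

Found at 2, 3 comps


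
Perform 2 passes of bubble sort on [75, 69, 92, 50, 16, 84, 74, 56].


Initial: [75, 69, 92, 50, 16, 84, 74, 56]
Pass 1: [69, 75, 50, 16, 84, 74, 56, 92] (6 swaps)
Pass 2: [69, 50, 16, 75, 74, 56, 84, 92] (4 swaps)

After 2 passes: [69, 50, 16, 75, 74, 56, 84, 92]


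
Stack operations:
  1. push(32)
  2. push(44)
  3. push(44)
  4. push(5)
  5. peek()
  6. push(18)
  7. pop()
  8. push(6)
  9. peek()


push(32) -> [32]
push(44) -> [32, 44]
push(44) -> [32, 44, 44]
push(5) -> [32, 44, 44, 5]
peek()->5
push(18) -> [32, 44, 44, 5, 18]
pop()->18, [32, 44, 44, 5]
push(6) -> [32, 44, 44, 5, 6]
peek()->6

Final stack: [32, 44, 44, 5, 6]


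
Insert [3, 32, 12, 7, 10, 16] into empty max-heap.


Insert 3: [3]
Insert 32: [32, 3]
Insert 12: [32, 3, 12]
Insert 7: [32, 7, 12, 3]
Insert 10: [32, 10, 12, 3, 7]
Insert 16: [32, 10, 16, 3, 7, 12]

Final heap: [32, 10, 16, 3, 7, 12]


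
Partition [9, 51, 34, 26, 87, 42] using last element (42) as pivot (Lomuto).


Pivot: 42
  9 <= 42: advance i (no swap)
  34 <= 42: swap -> [9, 34, 51, 26, 87, 42]
  26 <= 42: swap -> [9, 34, 26, 51, 87, 42]
Place pivot at 3: [9, 34, 26, 42, 87, 51]

Partitioned: [9, 34, 26, 42, 87, 51]


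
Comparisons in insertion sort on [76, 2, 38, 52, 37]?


Algorithm: insertion sort
Input: [76, 2, 38, 52, 37]
Sorted: [2, 37, 38, 52, 76]

9


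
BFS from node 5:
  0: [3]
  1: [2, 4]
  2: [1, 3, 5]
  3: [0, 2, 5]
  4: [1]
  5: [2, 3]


Visit 5, enqueue [2, 3]
Visit 2, enqueue [1]
Visit 3, enqueue [0]
Visit 1, enqueue [4]
Visit 0, enqueue []
Visit 4, enqueue []

BFS order: [5, 2, 3, 1, 0, 4]


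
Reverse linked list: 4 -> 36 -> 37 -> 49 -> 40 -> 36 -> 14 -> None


Step 1: curr=4, set curr.next=prev(None) | reversed so far: 4
Step 2: curr=36, set curr.next=prev(4) | reversed so far: 36 -> 4
Step 3: curr=37, set curr.next=prev(36) | reversed so far: 37 -> 36 -> 4
Step 4: curr=49, set curr.next=prev(37) | reversed so far: 49 -> 37 -> 36 -> 4
Step 5: curr=40, set curr.next=prev(49) | reversed so far: 40 -> 49 -> 37 -> 36 -> 4
Step 6: curr=36, set curr.next=prev(40) | reversed so far: 36 -> 40 -> 49 -> 37 -> 36 -> 4
Step 7: curr=14, set curr.next=prev(36) | reversed so far: 14 -> 36 -> 40 -> 49 -> 37 -> 36 -> 4

14 -> 36 -> 40 -> 49 -> 37 -> 36 -> 4 -> None


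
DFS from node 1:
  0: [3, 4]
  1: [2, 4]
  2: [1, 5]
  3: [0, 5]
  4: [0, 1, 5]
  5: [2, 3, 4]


Visit 1, push [4, 2]
Visit 2, push [5]
Visit 5, push [4, 3]
Visit 3, push [0]
Visit 0, push [4]
Visit 4, push []

DFS order: [1, 2, 5, 3, 0, 4]


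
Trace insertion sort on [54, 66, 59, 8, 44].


Initial: [54, 66, 59, 8, 44]
Insert 66: [54, 66, 59, 8, 44]
Insert 59: [54, 59, 66, 8, 44]
Insert 8: [8, 54, 59, 66, 44]
Insert 44: [8, 44, 54, 59, 66]

Sorted: [8, 44, 54, 59, 66]


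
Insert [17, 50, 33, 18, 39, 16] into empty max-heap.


Insert 17: [17]
Insert 50: [50, 17]
Insert 33: [50, 17, 33]
Insert 18: [50, 18, 33, 17]
Insert 39: [50, 39, 33, 17, 18]
Insert 16: [50, 39, 33, 17, 18, 16]

Final heap: [50, 39, 33, 17, 18, 16]


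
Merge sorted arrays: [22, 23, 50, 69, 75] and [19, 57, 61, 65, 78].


Take 19 from B
Take 22 from A
Take 23 from A
Take 50 from A
Take 57 from B
Take 61 from B
Take 65 from B
Take 69 from A
Take 75 from A

Merged: [19, 22, 23, 50, 57, 61, 65, 69, 75, 78]


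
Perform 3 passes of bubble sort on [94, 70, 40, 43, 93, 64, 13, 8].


Initial: [94, 70, 40, 43, 93, 64, 13, 8]
Pass 1: [70, 40, 43, 93, 64, 13, 8, 94] (7 swaps)
Pass 2: [40, 43, 70, 64, 13, 8, 93, 94] (5 swaps)
Pass 3: [40, 43, 64, 13, 8, 70, 93, 94] (3 swaps)

After 3 passes: [40, 43, 64, 13, 8, 70, 93, 94]


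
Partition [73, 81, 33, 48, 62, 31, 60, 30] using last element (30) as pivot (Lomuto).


Pivot: 30
Place pivot at 0: [30, 81, 33, 48, 62, 31, 60, 73]

Partitioned: [30, 81, 33, 48, 62, 31, 60, 73]


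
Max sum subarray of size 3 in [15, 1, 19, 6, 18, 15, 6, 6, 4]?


[0:3]: 35
[1:4]: 26
[2:5]: 43
[3:6]: 39
[4:7]: 39
[5:8]: 27
[6:9]: 16

Max: 43 at [2:5]


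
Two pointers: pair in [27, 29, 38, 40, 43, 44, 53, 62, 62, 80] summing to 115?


lo=0(27)+hi=9(80)=107
lo=1(29)+hi=9(80)=109
lo=2(38)+hi=9(80)=118
lo=2(38)+hi=8(62)=100
lo=3(40)+hi=8(62)=102
lo=4(43)+hi=8(62)=105
lo=5(44)+hi=8(62)=106
lo=6(53)+hi=8(62)=115

Yes: 53+62=115


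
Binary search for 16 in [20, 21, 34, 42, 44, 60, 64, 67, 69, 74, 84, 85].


Step 1: lo=0, hi=11, mid=5, val=60
Step 2: lo=0, hi=4, mid=2, val=34
Step 3: lo=0, hi=1, mid=0, val=20

Not found


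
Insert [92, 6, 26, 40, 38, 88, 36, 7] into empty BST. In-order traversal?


Insert 92: root
Insert 6: L from 92
Insert 26: L from 92 -> R from 6
Insert 40: L from 92 -> R from 6 -> R from 26
Insert 38: L from 92 -> R from 6 -> R from 26 -> L from 40
Insert 88: L from 92 -> R from 6 -> R from 26 -> R from 40
Insert 36: L from 92 -> R from 6 -> R from 26 -> L from 40 -> L from 38
Insert 7: L from 92 -> R from 6 -> L from 26

In-order: [6, 7, 26, 36, 38, 40, 88, 92]


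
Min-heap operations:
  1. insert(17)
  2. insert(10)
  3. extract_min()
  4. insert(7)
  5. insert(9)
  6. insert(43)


insert(17) -> [17]
insert(10) -> [10, 17]
extract_min()->10, [17]
insert(7) -> [7, 17]
insert(9) -> [7, 17, 9]
insert(43) -> [7, 17, 9, 43]

Final heap: [7, 17, 9, 43]


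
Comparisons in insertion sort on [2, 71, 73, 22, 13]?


Algorithm: insertion sort
Input: [2, 71, 73, 22, 13]
Sorted: [2, 13, 22, 71, 73]

9


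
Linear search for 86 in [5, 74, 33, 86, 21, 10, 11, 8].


i=0: 5!=86
i=1: 74!=86
i=2: 33!=86
i=3: 86==86 found!

Found at 3, 4 comps


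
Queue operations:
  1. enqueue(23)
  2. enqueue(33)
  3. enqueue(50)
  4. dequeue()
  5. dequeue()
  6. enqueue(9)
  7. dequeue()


enqueue(23) -> [23]
enqueue(33) -> [23, 33]
enqueue(50) -> [23, 33, 50]
dequeue()->23, [33, 50]
dequeue()->33, [50]
enqueue(9) -> [50, 9]
dequeue()->50, [9]

Final queue: [9]


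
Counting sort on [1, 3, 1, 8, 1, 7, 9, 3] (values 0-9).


Input: [1, 3, 1, 8, 1, 7, 9, 3]
Counts: [0, 3, 0, 2, 0, 0, 0, 1, 1, 1]

Sorted: [1, 1, 1, 3, 3, 7, 8, 9]


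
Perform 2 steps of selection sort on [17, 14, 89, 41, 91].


Initial: [17, 14, 89, 41, 91]
Step 1: min=14 at 1
  Swap: [14, 17, 89, 41, 91]
Step 2: min=17 at 1
  Swap: [14, 17, 89, 41, 91]

After 2 steps: [14, 17, 89, 41, 91]


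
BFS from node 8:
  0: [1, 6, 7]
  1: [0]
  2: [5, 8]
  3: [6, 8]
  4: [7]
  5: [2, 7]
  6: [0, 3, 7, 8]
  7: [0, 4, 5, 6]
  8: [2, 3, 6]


Visit 8, enqueue [2, 3, 6]
Visit 2, enqueue [5]
Visit 3, enqueue []
Visit 6, enqueue [0, 7]
Visit 5, enqueue []
Visit 0, enqueue [1]
Visit 7, enqueue [4]
Visit 1, enqueue []
Visit 4, enqueue []

BFS order: [8, 2, 3, 6, 5, 0, 7, 1, 4]


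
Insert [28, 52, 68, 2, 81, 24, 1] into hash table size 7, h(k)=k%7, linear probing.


Insert 28: h=0 -> slot 0
Insert 52: h=3 -> slot 3
Insert 68: h=5 -> slot 5
Insert 2: h=2 -> slot 2
Insert 81: h=4 -> slot 4
Insert 24: h=3, 3 probes -> slot 6
Insert 1: h=1 -> slot 1

Table: [28, 1, 2, 52, 81, 68, 24]


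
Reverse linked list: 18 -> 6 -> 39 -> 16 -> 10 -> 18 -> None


Step 1: curr=18, set curr.next=prev(None) | reversed so far: 18
Step 2: curr=6, set curr.next=prev(18) | reversed so far: 6 -> 18
Step 3: curr=39, set curr.next=prev(6) | reversed so far: 39 -> 6 -> 18
Step 4: curr=16, set curr.next=prev(39) | reversed so far: 16 -> 39 -> 6 -> 18
Step 5: curr=10, set curr.next=prev(16) | reversed so far: 10 -> 16 -> 39 -> 6 -> 18
Step 6: curr=18, set curr.next=prev(10) | reversed so far: 18 -> 10 -> 16 -> 39 -> 6 -> 18

18 -> 10 -> 16 -> 39 -> 6 -> 18 -> None


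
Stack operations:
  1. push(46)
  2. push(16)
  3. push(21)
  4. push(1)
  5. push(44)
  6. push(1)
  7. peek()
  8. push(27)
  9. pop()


push(46) -> [46]
push(16) -> [46, 16]
push(21) -> [46, 16, 21]
push(1) -> [46, 16, 21, 1]
push(44) -> [46, 16, 21, 1, 44]
push(1) -> [46, 16, 21, 1, 44, 1]
peek()->1
push(27) -> [46, 16, 21, 1, 44, 1, 27]
pop()->27, [46, 16, 21, 1, 44, 1]

Final stack: [46, 16, 21, 1, 44, 1]


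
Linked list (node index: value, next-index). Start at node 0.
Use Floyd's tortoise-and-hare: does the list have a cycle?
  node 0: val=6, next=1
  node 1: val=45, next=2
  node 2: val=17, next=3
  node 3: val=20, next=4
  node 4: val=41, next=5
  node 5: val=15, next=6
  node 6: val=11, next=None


Floyd's tortoise (slow, +1) and hare (fast, +2):
  init: slow=0, fast=0
  step 1: slow=1, fast=2
  step 2: slow=2, fast=4
  step 3: slow=3, fast=6
  step 4: fast -> None, no cycle

Cycle: no


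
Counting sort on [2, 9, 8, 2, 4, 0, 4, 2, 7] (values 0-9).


Input: [2, 9, 8, 2, 4, 0, 4, 2, 7]
Counts: [1, 0, 3, 0, 2, 0, 0, 1, 1, 1]

Sorted: [0, 2, 2, 2, 4, 4, 7, 8, 9]


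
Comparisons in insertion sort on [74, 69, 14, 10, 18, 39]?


Algorithm: insertion sort
Input: [74, 69, 14, 10, 18, 39]
Sorted: [10, 14, 18, 39, 69, 74]

12


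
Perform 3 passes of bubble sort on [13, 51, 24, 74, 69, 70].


Initial: [13, 51, 24, 74, 69, 70]
Pass 1: [13, 24, 51, 69, 70, 74] (3 swaps)
Pass 2: [13, 24, 51, 69, 70, 74] (0 swaps)
Pass 3: [13, 24, 51, 69, 70, 74] (0 swaps)

After 3 passes: [13, 24, 51, 69, 70, 74]


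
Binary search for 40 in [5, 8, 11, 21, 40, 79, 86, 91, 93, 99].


Step 1: lo=0, hi=9, mid=4, val=40

Found at index 4


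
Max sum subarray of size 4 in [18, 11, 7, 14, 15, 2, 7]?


[0:4]: 50
[1:5]: 47
[2:6]: 38
[3:7]: 38

Max: 50 at [0:4]


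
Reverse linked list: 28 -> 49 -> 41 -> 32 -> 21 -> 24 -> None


Step 1: curr=28, set curr.next=prev(None) | reversed so far: 28
Step 2: curr=49, set curr.next=prev(28) | reversed so far: 49 -> 28
Step 3: curr=41, set curr.next=prev(49) | reversed so far: 41 -> 49 -> 28
Step 4: curr=32, set curr.next=prev(41) | reversed so far: 32 -> 41 -> 49 -> 28
Step 5: curr=21, set curr.next=prev(32) | reversed so far: 21 -> 32 -> 41 -> 49 -> 28
Step 6: curr=24, set curr.next=prev(21) | reversed so far: 24 -> 21 -> 32 -> 41 -> 49 -> 28

24 -> 21 -> 32 -> 41 -> 49 -> 28 -> None


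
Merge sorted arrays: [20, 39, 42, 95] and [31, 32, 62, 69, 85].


Take 20 from A
Take 31 from B
Take 32 from B
Take 39 from A
Take 42 from A
Take 62 from B
Take 69 from B
Take 85 from B

Merged: [20, 31, 32, 39, 42, 62, 69, 85, 95]


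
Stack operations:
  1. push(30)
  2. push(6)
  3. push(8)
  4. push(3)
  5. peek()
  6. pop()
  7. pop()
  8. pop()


push(30) -> [30]
push(6) -> [30, 6]
push(8) -> [30, 6, 8]
push(3) -> [30, 6, 8, 3]
peek()->3
pop()->3, [30, 6, 8]
pop()->8, [30, 6]
pop()->6, [30]

Final stack: [30]


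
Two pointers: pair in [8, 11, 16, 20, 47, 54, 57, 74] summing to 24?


lo=0(8)+hi=7(74)=82
lo=0(8)+hi=6(57)=65
lo=0(8)+hi=5(54)=62
lo=0(8)+hi=4(47)=55
lo=0(8)+hi=3(20)=28
lo=0(8)+hi=2(16)=24

Yes: 8+16=24


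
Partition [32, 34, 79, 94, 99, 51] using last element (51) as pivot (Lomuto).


Pivot: 51
  32 <= 51: advance i (no swap)
  34 <= 51: advance i (no swap)
Place pivot at 2: [32, 34, 51, 94, 99, 79]

Partitioned: [32, 34, 51, 94, 99, 79]


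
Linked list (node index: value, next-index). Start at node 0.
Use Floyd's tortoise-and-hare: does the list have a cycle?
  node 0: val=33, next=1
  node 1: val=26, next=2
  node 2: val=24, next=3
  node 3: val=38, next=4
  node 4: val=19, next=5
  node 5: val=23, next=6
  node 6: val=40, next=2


Floyd's tortoise (slow, +1) and hare (fast, +2):
  init: slow=0, fast=0
  step 1: slow=1, fast=2
  step 2: slow=2, fast=4
  step 3: slow=3, fast=6
  step 4: slow=4, fast=3
  step 5: slow=5, fast=5
  slow == fast at node 5: cycle detected

Cycle: yes


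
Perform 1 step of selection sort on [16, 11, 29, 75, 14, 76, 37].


Initial: [16, 11, 29, 75, 14, 76, 37]
Step 1: min=11 at 1
  Swap: [11, 16, 29, 75, 14, 76, 37]

After 1 step: [11, 16, 29, 75, 14, 76, 37]


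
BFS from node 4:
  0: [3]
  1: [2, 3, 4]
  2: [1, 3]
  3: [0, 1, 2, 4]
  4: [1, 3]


Visit 4, enqueue [1, 3]
Visit 1, enqueue [2]
Visit 3, enqueue [0]
Visit 2, enqueue []
Visit 0, enqueue []

BFS order: [4, 1, 3, 2, 0]


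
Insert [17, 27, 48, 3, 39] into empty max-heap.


Insert 17: [17]
Insert 27: [27, 17]
Insert 48: [48, 17, 27]
Insert 3: [48, 17, 27, 3]
Insert 39: [48, 39, 27, 3, 17]

Final heap: [48, 39, 27, 3, 17]


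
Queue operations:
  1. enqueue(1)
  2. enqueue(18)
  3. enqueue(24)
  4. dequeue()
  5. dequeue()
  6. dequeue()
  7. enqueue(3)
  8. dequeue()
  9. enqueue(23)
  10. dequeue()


enqueue(1) -> [1]
enqueue(18) -> [1, 18]
enqueue(24) -> [1, 18, 24]
dequeue()->1, [18, 24]
dequeue()->18, [24]
dequeue()->24, []
enqueue(3) -> [3]
dequeue()->3, []
enqueue(23) -> [23]
dequeue()->23, []

Final queue: []


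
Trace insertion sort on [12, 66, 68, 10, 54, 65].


Initial: [12, 66, 68, 10, 54, 65]
Insert 66: [12, 66, 68, 10, 54, 65]
Insert 68: [12, 66, 68, 10, 54, 65]
Insert 10: [10, 12, 66, 68, 54, 65]
Insert 54: [10, 12, 54, 66, 68, 65]
Insert 65: [10, 12, 54, 65, 66, 68]

Sorted: [10, 12, 54, 65, 66, 68]


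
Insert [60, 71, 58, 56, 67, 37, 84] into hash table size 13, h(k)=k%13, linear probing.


Insert 60: h=8 -> slot 8
Insert 71: h=6 -> slot 6
Insert 58: h=6, 1 probes -> slot 7
Insert 56: h=4 -> slot 4
Insert 67: h=2 -> slot 2
Insert 37: h=11 -> slot 11
Insert 84: h=6, 3 probes -> slot 9

Table: [None, None, 67, None, 56, None, 71, 58, 60, 84, None, 37, None]


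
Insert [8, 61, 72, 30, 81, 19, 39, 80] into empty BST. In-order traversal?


Insert 8: root
Insert 61: R from 8
Insert 72: R from 8 -> R from 61
Insert 30: R from 8 -> L from 61
Insert 81: R from 8 -> R from 61 -> R from 72
Insert 19: R from 8 -> L from 61 -> L from 30
Insert 39: R from 8 -> L from 61 -> R from 30
Insert 80: R from 8 -> R from 61 -> R from 72 -> L from 81

In-order: [8, 19, 30, 39, 61, 72, 80, 81]


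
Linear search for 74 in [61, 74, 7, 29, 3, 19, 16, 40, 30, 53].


i=0: 61!=74
i=1: 74==74 found!

Found at 1, 2 comps


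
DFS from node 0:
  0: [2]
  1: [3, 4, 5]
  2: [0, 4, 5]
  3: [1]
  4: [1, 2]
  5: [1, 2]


Visit 0, push [2]
Visit 2, push [5, 4]
Visit 4, push [1]
Visit 1, push [5, 3]
Visit 3, push []
Visit 5, push []

DFS order: [0, 2, 4, 1, 3, 5]


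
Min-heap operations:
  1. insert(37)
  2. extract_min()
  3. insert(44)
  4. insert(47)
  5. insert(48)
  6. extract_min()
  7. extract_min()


insert(37) -> [37]
extract_min()->37, []
insert(44) -> [44]
insert(47) -> [44, 47]
insert(48) -> [44, 47, 48]
extract_min()->44, [47, 48]
extract_min()->47, [48]

Final heap: [48]


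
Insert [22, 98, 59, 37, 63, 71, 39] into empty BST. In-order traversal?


Insert 22: root
Insert 98: R from 22
Insert 59: R from 22 -> L from 98
Insert 37: R from 22 -> L from 98 -> L from 59
Insert 63: R from 22 -> L from 98 -> R from 59
Insert 71: R from 22 -> L from 98 -> R from 59 -> R from 63
Insert 39: R from 22 -> L from 98 -> L from 59 -> R from 37

In-order: [22, 37, 39, 59, 63, 71, 98]


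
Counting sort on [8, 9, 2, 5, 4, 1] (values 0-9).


Input: [8, 9, 2, 5, 4, 1]
Counts: [0, 1, 1, 0, 1, 1, 0, 0, 1, 1]

Sorted: [1, 2, 4, 5, 8, 9]


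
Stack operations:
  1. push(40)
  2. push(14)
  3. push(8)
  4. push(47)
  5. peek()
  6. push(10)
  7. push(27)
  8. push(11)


push(40) -> [40]
push(14) -> [40, 14]
push(8) -> [40, 14, 8]
push(47) -> [40, 14, 8, 47]
peek()->47
push(10) -> [40, 14, 8, 47, 10]
push(27) -> [40, 14, 8, 47, 10, 27]
push(11) -> [40, 14, 8, 47, 10, 27, 11]

Final stack: [40, 14, 8, 47, 10, 27, 11]


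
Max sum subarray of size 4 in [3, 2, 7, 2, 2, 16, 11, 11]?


[0:4]: 14
[1:5]: 13
[2:6]: 27
[3:7]: 31
[4:8]: 40

Max: 40 at [4:8]


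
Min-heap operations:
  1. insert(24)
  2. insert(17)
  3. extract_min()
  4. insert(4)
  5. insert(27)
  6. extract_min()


insert(24) -> [24]
insert(17) -> [17, 24]
extract_min()->17, [24]
insert(4) -> [4, 24]
insert(27) -> [4, 24, 27]
extract_min()->4, [24, 27]

Final heap: [24, 27]


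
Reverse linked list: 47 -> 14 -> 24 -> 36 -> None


Step 1: curr=47, set curr.next=prev(None) | reversed so far: 47
Step 2: curr=14, set curr.next=prev(47) | reversed so far: 14 -> 47
Step 3: curr=24, set curr.next=prev(14) | reversed so far: 24 -> 14 -> 47
Step 4: curr=36, set curr.next=prev(24) | reversed so far: 36 -> 24 -> 14 -> 47

36 -> 24 -> 14 -> 47 -> None


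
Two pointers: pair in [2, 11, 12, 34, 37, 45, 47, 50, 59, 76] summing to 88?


lo=0(2)+hi=9(76)=78
lo=1(11)+hi=9(76)=87
lo=2(12)+hi=9(76)=88

Yes: 12+76=88


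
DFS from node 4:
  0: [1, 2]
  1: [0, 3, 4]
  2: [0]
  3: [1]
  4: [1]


Visit 4, push [1]
Visit 1, push [3, 0]
Visit 0, push [2]
Visit 2, push []
Visit 3, push []

DFS order: [4, 1, 0, 2, 3]


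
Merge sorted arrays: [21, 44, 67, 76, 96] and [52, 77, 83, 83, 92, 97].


Take 21 from A
Take 44 from A
Take 52 from B
Take 67 from A
Take 76 from A
Take 77 from B
Take 83 from B
Take 83 from B
Take 92 from B
Take 96 from A

Merged: [21, 44, 52, 67, 76, 77, 83, 83, 92, 96, 97]


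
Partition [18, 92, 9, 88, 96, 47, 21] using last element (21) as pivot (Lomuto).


Pivot: 21
  18 <= 21: advance i (no swap)
  9 <= 21: swap -> [18, 9, 92, 88, 96, 47, 21]
Place pivot at 2: [18, 9, 21, 88, 96, 47, 92]

Partitioned: [18, 9, 21, 88, 96, 47, 92]


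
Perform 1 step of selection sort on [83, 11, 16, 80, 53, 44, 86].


Initial: [83, 11, 16, 80, 53, 44, 86]
Step 1: min=11 at 1
  Swap: [11, 83, 16, 80, 53, 44, 86]

After 1 step: [11, 83, 16, 80, 53, 44, 86]


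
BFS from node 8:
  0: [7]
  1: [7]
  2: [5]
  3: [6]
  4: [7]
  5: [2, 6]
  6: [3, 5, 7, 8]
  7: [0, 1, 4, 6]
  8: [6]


Visit 8, enqueue [6]
Visit 6, enqueue [3, 5, 7]
Visit 3, enqueue []
Visit 5, enqueue [2]
Visit 7, enqueue [0, 1, 4]
Visit 2, enqueue []
Visit 0, enqueue []
Visit 1, enqueue []
Visit 4, enqueue []

BFS order: [8, 6, 3, 5, 7, 2, 0, 1, 4]


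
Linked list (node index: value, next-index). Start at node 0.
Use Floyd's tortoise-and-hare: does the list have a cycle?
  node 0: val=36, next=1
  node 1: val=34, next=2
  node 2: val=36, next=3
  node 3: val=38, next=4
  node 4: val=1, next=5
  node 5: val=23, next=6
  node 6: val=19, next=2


Floyd's tortoise (slow, +1) and hare (fast, +2):
  init: slow=0, fast=0
  step 1: slow=1, fast=2
  step 2: slow=2, fast=4
  step 3: slow=3, fast=6
  step 4: slow=4, fast=3
  step 5: slow=5, fast=5
  slow == fast at node 5: cycle detected

Cycle: yes


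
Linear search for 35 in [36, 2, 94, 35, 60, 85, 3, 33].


i=0: 36!=35
i=1: 2!=35
i=2: 94!=35
i=3: 35==35 found!

Found at 3, 4 comps


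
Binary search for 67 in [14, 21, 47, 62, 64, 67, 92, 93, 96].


Step 1: lo=0, hi=8, mid=4, val=64
Step 2: lo=5, hi=8, mid=6, val=92
Step 3: lo=5, hi=5, mid=5, val=67

Found at index 5


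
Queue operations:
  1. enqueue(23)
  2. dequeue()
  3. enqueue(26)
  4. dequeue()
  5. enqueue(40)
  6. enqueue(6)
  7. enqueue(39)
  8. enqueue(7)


enqueue(23) -> [23]
dequeue()->23, []
enqueue(26) -> [26]
dequeue()->26, []
enqueue(40) -> [40]
enqueue(6) -> [40, 6]
enqueue(39) -> [40, 6, 39]
enqueue(7) -> [40, 6, 39, 7]

Final queue: [40, 6, 39, 7]


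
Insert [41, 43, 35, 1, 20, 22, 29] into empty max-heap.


Insert 41: [41]
Insert 43: [43, 41]
Insert 35: [43, 41, 35]
Insert 1: [43, 41, 35, 1]
Insert 20: [43, 41, 35, 1, 20]
Insert 22: [43, 41, 35, 1, 20, 22]
Insert 29: [43, 41, 35, 1, 20, 22, 29]

Final heap: [43, 41, 35, 1, 20, 22, 29]


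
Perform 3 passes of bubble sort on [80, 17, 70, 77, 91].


Initial: [80, 17, 70, 77, 91]
Pass 1: [17, 70, 77, 80, 91] (3 swaps)
Pass 2: [17, 70, 77, 80, 91] (0 swaps)
Pass 3: [17, 70, 77, 80, 91] (0 swaps)

After 3 passes: [17, 70, 77, 80, 91]


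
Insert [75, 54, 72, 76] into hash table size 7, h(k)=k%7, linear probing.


Insert 75: h=5 -> slot 5
Insert 54: h=5, 1 probes -> slot 6
Insert 72: h=2 -> slot 2
Insert 76: h=6, 1 probes -> slot 0

Table: [76, None, 72, None, None, 75, 54]


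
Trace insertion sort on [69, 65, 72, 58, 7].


Initial: [69, 65, 72, 58, 7]
Insert 65: [65, 69, 72, 58, 7]
Insert 72: [65, 69, 72, 58, 7]
Insert 58: [58, 65, 69, 72, 7]
Insert 7: [7, 58, 65, 69, 72]

Sorted: [7, 58, 65, 69, 72]


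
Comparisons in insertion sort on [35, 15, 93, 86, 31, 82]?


Algorithm: insertion sort
Input: [35, 15, 93, 86, 31, 82]
Sorted: [15, 31, 35, 82, 86, 93]

11


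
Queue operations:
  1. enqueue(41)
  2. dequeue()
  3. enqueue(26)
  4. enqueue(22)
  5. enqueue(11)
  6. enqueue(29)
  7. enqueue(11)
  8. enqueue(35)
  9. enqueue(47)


enqueue(41) -> [41]
dequeue()->41, []
enqueue(26) -> [26]
enqueue(22) -> [26, 22]
enqueue(11) -> [26, 22, 11]
enqueue(29) -> [26, 22, 11, 29]
enqueue(11) -> [26, 22, 11, 29, 11]
enqueue(35) -> [26, 22, 11, 29, 11, 35]
enqueue(47) -> [26, 22, 11, 29, 11, 35, 47]

Final queue: [26, 22, 11, 29, 11, 35, 47]


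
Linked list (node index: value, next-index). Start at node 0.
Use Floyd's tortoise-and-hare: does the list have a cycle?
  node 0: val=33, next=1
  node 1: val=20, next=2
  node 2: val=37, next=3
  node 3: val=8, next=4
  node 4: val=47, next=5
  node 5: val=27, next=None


Floyd's tortoise (slow, +1) and hare (fast, +2):
  init: slow=0, fast=0
  step 1: slow=1, fast=2
  step 2: slow=2, fast=4
  step 3: fast 4->5->None, no cycle

Cycle: no


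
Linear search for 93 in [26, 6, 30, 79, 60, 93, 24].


i=0: 26!=93
i=1: 6!=93
i=2: 30!=93
i=3: 79!=93
i=4: 60!=93
i=5: 93==93 found!

Found at 5, 6 comps


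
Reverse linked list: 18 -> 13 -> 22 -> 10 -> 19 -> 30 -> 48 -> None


Step 1: curr=18, set curr.next=prev(None) | reversed so far: 18
Step 2: curr=13, set curr.next=prev(18) | reversed so far: 13 -> 18
Step 3: curr=22, set curr.next=prev(13) | reversed so far: 22 -> 13 -> 18
Step 4: curr=10, set curr.next=prev(22) | reversed so far: 10 -> 22 -> 13 -> 18
Step 5: curr=19, set curr.next=prev(10) | reversed so far: 19 -> 10 -> 22 -> 13 -> 18
Step 6: curr=30, set curr.next=prev(19) | reversed so far: 30 -> 19 -> 10 -> 22 -> 13 -> 18
Step 7: curr=48, set curr.next=prev(30) | reversed so far: 48 -> 30 -> 19 -> 10 -> 22 -> 13 -> 18

48 -> 30 -> 19 -> 10 -> 22 -> 13 -> 18 -> None
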